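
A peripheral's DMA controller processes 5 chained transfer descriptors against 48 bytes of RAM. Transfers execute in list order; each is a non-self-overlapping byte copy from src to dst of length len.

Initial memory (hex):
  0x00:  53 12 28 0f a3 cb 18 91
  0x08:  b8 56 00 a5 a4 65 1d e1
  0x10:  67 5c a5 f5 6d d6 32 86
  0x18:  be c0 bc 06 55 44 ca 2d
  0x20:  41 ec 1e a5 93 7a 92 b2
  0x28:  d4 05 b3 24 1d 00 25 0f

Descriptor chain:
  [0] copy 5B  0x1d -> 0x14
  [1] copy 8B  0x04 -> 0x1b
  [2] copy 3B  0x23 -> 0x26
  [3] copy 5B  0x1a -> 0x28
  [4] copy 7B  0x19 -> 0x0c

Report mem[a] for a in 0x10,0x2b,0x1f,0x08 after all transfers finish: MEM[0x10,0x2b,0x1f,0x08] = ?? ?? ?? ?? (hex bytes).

  after D0: wrote 5B at 0x14 = 44ca2d41ec
  after D1: wrote 8B at 0x1b = a3cb1891b85600a5
  after D2: wrote 3B at 0x26 = a5937a
  after D3: wrote 5B at 0x28 = bca3cb1891
  after D4: wrote 7B at 0x0c = c0bca3cb1891b8
query mem[0x10]=0x18, mem[0x2b]=0x18, mem[0x1f]=0xb8, mem[0x08]=0xb8

MEM[0x10,0x2b,0x1f,0x08] = 18 18 b8 b8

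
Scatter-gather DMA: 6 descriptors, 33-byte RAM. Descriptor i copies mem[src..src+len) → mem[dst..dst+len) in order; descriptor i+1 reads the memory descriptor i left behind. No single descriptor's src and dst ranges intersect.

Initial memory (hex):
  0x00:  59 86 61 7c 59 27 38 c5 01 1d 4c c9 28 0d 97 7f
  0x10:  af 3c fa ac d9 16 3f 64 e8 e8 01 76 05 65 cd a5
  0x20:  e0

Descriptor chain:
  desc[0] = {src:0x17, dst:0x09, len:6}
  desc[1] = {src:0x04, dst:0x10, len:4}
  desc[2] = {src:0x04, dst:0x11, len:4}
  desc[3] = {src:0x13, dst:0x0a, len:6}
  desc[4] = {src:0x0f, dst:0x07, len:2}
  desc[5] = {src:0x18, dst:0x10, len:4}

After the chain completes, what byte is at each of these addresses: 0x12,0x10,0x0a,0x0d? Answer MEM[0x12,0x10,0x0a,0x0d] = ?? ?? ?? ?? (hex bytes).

D0: mem[0x09..0x0e] <- [64 e8 e8 01 76 05]
D1: mem[0x10..0x13] <- [59 27 38 c5]
D2: mem[0x11..0x14] <- [59 27 38 c5]
D3: mem[0x0a..0x0f] <- [38 c5 16 3f 64 e8]
D4: mem[0x07..0x08] <- [e8 59]
D5: mem[0x10..0x13] <- [e8 e8 01 76]
query mem[0x12]=0x01, mem[0x10]=0xe8, mem[0x0a]=0x38, mem[0x0d]=0x3f

MEM[0x12,0x10,0x0a,0x0d] = 01 e8 38 3f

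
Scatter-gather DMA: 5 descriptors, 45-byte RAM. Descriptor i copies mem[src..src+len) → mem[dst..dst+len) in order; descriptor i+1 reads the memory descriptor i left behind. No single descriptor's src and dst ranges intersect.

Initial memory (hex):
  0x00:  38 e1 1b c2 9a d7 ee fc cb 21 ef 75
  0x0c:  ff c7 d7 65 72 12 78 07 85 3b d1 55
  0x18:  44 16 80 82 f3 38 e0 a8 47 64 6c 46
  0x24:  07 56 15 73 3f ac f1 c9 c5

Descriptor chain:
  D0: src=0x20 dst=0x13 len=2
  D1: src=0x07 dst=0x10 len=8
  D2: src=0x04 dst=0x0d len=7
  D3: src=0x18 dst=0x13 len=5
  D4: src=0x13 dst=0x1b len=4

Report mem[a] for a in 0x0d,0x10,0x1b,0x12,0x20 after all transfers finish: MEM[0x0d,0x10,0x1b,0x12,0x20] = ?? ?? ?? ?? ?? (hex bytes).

#0 dst[0x13+2] := {0x47,0x64}
#1 dst[0x10+8] := {0xfc,0xcb,0x21,0xef,0x75,0xff,0xc7,0xd7}
#2 dst[0x0d+7] := {0x9a,0xd7,0xee,0xfc,0xcb,0x21,0xef}
#3 dst[0x13+5] := {0x44,0x16,0x80,0x82,0xf3}
#4 dst[0x1b+4] := {0x44,0x16,0x80,0x82}
query mem[0x0d]=0x9a, mem[0x10]=0xfc, mem[0x1b]=0x44, mem[0x12]=0x21, mem[0x20]=0x47

MEM[0x0d,0x10,0x1b,0x12,0x20] = 9a fc 44 21 47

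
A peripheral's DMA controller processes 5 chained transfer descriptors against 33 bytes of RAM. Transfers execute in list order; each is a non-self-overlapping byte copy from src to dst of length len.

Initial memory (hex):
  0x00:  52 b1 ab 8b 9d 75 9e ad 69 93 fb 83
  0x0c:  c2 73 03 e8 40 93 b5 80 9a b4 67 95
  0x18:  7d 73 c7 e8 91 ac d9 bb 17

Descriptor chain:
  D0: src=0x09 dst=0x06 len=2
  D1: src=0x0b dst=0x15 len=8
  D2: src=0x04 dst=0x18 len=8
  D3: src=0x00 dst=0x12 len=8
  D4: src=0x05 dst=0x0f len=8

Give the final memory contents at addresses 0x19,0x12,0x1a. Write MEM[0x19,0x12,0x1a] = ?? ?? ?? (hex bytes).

#0 dst[0x06+2] := {0x93,0xfb}
#1 dst[0x15+8] := {0x83,0xc2,0x73,0x03,0xe8,0x40,0x93,0xb5}
#2 dst[0x18+8] := {0x9d,0x75,0x93,0xfb,0x69,0x93,0xfb,0x83}
#3 dst[0x12+8] := {0x52,0xb1,0xab,0x8b,0x9d,0x75,0x93,0xfb}
#4 dst[0x0f+8] := {0x75,0x93,0xfb,0x69,0x93,0xfb,0x83,0xc2}
query mem[0x19]=0xfb, mem[0x12]=0x69, mem[0x1a]=0x93

MEM[0x19,0x12,0x1a] = fb 69 93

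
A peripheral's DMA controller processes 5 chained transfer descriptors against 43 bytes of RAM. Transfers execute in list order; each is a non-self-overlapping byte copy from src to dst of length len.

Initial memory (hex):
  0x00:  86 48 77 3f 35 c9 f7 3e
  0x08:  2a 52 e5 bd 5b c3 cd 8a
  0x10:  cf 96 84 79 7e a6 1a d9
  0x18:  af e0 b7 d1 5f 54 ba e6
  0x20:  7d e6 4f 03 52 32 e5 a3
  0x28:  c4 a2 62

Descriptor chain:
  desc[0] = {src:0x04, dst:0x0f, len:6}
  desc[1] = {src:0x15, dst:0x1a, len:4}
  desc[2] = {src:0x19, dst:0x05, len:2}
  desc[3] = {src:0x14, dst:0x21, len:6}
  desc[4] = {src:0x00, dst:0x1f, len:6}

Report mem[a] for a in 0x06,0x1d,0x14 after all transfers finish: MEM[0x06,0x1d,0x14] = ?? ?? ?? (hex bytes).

MEM[0x06,0x1d,0x14] = a6 af 52

[0] 0x04->0x0f len=6 : 35 c9 f7 3e 2a 52
[1] 0x15->0x1a len=4 : a6 1a d9 af
[2] 0x19->0x05 len=2 : e0 a6
[3] 0x14->0x21 len=6 : 52 a6 1a d9 af e0
[4] 0x00->0x1f len=6 : 86 48 77 3f 35 e0
query mem[0x06]=0xa6, mem[0x1d]=0xaf, mem[0x14]=0x52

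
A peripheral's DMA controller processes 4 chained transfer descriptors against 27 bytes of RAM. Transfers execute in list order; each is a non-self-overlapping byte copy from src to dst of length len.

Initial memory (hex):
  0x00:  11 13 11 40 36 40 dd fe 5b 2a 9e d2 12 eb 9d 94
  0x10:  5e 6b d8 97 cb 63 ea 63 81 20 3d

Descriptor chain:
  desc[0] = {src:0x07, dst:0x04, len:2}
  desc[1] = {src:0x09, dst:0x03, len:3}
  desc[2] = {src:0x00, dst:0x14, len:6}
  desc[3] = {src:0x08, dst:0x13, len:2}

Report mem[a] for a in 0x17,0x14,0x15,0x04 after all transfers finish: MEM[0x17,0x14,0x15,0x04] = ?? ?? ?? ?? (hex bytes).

MEM[0x17,0x14,0x15,0x04] = 2a 2a 13 9e

  after D0: wrote 2B at 0x04 = fe5b
  after D1: wrote 3B at 0x03 = 2a9ed2
  after D2: wrote 6B at 0x14 = 1113112a9ed2
  after D3: wrote 2B at 0x13 = 5b2a
query mem[0x17]=0x2a, mem[0x14]=0x2a, mem[0x15]=0x13, mem[0x04]=0x9e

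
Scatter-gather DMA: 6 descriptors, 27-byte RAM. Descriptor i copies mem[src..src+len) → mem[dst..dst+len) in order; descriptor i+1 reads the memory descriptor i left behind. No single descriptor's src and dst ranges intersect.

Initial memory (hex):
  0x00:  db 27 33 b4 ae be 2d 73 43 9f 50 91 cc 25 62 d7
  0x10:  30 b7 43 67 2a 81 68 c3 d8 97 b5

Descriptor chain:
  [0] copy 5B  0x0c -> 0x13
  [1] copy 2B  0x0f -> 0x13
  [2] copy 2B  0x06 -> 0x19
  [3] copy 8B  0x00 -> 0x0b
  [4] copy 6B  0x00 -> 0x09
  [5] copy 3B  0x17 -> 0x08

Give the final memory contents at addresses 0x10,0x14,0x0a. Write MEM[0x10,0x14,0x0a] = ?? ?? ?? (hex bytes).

#0 dst[0x13+5] := {0xcc,0x25,0x62,0xd7,0x30}
#1 dst[0x13+2] := {0xd7,0x30}
#2 dst[0x19+2] := {0x2d,0x73}
#3 dst[0x0b+8] := {0xdb,0x27,0x33,0xb4,0xae,0xbe,0x2d,0x73}
#4 dst[0x09+6] := {0xdb,0x27,0x33,0xb4,0xae,0xbe}
#5 dst[0x08+3] := {0x30,0xd8,0x2d}
query mem[0x10]=0xbe, mem[0x14]=0x30, mem[0x0a]=0x2d

MEM[0x10,0x14,0x0a] = be 30 2d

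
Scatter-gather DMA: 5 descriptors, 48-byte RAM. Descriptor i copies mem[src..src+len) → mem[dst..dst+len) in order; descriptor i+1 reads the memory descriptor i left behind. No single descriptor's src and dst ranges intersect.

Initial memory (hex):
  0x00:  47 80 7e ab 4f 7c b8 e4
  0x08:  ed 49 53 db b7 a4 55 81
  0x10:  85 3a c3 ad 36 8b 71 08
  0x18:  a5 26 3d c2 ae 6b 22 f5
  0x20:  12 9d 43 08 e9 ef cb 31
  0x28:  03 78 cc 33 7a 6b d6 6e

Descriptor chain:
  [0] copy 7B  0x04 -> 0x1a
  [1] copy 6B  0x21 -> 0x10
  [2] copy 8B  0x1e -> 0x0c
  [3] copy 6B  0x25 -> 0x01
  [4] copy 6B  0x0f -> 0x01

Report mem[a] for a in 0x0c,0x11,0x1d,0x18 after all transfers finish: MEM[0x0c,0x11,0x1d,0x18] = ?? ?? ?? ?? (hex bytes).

#0 dst[0x1a+7] := {0x4f,0x7c,0xb8,0xe4,0xed,0x49,0x53}
#1 dst[0x10+6] := {0x9d,0x43,0x08,0xe9,0xef,0xcb}
#2 dst[0x0c+8] := {0xed,0x49,0x53,0x9d,0x43,0x08,0xe9,0xef}
#3 dst[0x01+6] := {0xef,0xcb,0x31,0x03,0x78,0xcc}
#4 dst[0x01+6] := {0x9d,0x43,0x08,0xe9,0xef,0xef}
query mem[0x0c]=0xed, mem[0x11]=0x08, mem[0x1d]=0xe4, mem[0x18]=0xa5

MEM[0x0c,0x11,0x1d,0x18] = ed 08 e4 a5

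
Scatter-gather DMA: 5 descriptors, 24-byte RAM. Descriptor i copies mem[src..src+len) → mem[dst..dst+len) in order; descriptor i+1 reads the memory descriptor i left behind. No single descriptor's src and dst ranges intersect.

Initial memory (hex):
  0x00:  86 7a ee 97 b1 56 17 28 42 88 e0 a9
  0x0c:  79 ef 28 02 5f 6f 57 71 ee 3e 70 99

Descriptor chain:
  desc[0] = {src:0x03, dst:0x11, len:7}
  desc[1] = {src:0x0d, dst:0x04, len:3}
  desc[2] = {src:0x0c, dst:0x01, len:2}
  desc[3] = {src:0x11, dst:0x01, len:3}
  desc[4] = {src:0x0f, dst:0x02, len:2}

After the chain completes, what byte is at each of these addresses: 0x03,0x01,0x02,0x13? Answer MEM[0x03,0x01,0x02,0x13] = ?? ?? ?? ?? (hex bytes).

  after D0: wrote 7B at 0x11 = 97b15617284288
  after D1: wrote 3B at 0x04 = ef2802
  after D2: wrote 2B at 0x01 = 79ef
  after D3: wrote 3B at 0x01 = 97b156
  after D4: wrote 2B at 0x02 = 025f
query mem[0x03]=0x5f, mem[0x01]=0x97, mem[0x02]=0x02, mem[0x13]=0x56

MEM[0x03,0x01,0x02,0x13] = 5f 97 02 56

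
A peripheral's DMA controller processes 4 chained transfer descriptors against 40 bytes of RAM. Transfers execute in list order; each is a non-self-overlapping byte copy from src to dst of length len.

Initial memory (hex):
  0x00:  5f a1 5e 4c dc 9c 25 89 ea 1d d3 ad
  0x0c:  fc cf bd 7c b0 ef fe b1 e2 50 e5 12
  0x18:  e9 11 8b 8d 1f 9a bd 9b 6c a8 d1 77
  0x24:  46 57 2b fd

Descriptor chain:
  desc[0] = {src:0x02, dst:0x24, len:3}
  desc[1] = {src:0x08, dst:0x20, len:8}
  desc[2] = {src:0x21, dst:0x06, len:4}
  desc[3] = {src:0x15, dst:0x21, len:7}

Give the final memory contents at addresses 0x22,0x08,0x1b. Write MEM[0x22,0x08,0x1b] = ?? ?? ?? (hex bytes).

MEM[0x22,0x08,0x1b] = e5 ad 8d

[0] 0x02->0x24 len=3 : 5e 4c dc
[1] 0x08->0x20 len=8 : ea 1d d3 ad fc cf bd 7c
[2] 0x21->0x06 len=4 : 1d d3 ad fc
[3] 0x15->0x21 len=7 : 50 e5 12 e9 11 8b 8d
query mem[0x22]=0xe5, mem[0x08]=0xad, mem[0x1b]=0x8d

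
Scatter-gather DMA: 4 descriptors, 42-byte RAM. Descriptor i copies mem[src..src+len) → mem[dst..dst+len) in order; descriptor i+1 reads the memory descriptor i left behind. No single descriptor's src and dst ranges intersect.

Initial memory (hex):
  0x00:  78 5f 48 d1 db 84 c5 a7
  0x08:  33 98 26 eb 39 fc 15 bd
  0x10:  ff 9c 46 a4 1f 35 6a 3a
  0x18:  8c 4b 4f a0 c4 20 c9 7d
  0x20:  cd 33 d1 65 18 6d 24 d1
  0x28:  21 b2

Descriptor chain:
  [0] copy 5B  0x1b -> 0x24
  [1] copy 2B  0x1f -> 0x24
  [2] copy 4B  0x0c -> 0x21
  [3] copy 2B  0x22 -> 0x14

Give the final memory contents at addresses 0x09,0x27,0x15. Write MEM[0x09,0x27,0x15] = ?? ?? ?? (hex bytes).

D0: mem[0x24..0x28] <- [a0 c4 20 c9 7d]
D1: mem[0x24..0x25] <- [7d cd]
D2: mem[0x21..0x24] <- [39 fc 15 bd]
D3: mem[0x14..0x15] <- [fc 15]
query mem[0x09]=0x98, mem[0x27]=0xc9, mem[0x15]=0x15

MEM[0x09,0x27,0x15] = 98 c9 15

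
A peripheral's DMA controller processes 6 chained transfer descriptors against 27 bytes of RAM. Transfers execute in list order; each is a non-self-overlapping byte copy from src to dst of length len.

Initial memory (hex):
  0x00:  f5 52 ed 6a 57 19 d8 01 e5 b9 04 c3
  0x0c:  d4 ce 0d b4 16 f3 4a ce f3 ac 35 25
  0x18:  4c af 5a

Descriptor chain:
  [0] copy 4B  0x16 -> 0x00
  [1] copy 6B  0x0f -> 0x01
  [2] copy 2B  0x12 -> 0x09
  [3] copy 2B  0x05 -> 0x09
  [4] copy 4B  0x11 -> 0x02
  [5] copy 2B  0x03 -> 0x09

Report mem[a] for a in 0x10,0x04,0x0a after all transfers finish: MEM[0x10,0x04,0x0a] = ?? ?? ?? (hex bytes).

MEM[0x10,0x04,0x0a] = 16 ce ce

[0] 0x16->0x00 len=4 : 35 25 4c af
[1] 0x0f->0x01 len=6 : b4 16 f3 4a ce f3
[2] 0x12->0x09 len=2 : 4a ce
[3] 0x05->0x09 len=2 : ce f3
[4] 0x11->0x02 len=4 : f3 4a ce f3
[5] 0x03->0x09 len=2 : 4a ce
query mem[0x10]=0x16, mem[0x04]=0xce, mem[0x0a]=0xce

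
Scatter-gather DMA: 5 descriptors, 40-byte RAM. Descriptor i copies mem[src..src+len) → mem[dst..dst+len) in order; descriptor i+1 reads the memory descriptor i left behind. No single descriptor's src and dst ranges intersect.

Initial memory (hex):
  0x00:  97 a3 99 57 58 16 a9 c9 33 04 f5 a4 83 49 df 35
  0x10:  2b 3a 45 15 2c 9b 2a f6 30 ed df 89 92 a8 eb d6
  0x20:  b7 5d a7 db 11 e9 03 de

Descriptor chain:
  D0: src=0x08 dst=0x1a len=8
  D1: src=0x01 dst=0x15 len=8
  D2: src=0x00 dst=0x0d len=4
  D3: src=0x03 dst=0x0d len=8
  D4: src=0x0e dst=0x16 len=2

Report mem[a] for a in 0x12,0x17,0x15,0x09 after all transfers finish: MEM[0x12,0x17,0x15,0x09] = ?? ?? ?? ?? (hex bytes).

#0 dst[0x1a+8] := {0x33,0x04,0xf5,0xa4,0x83,0x49,0xdf,0x35}
#1 dst[0x15+8] := {0xa3,0x99,0x57,0x58,0x16,0xa9,0xc9,0x33}
#2 dst[0x0d+4] := {0x97,0xa3,0x99,0x57}
#3 dst[0x0d+8] := {0x57,0x58,0x16,0xa9,0xc9,0x33,0x04,0xf5}
#4 dst[0x16+2] := {0x58,0x16}
query mem[0x12]=0x33, mem[0x17]=0x16, mem[0x15]=0xa3, mem[0x09]=0x04

MEM[0x12,0x17,0x15,0x09] = 33 16 a3 04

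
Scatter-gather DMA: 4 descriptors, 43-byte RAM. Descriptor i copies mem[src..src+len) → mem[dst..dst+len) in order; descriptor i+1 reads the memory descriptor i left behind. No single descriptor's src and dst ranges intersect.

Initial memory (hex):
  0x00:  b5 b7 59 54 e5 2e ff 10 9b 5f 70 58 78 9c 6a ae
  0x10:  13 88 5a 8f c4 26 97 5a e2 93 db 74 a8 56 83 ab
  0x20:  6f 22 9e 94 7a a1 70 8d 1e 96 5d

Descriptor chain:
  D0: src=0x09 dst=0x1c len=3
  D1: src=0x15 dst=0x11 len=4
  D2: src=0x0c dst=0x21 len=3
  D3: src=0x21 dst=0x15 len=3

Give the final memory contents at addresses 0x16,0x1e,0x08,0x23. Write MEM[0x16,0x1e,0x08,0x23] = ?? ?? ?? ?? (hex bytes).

#0 dst[0x1c+3] := {0x5f,0x70,0x58}
#1 dst[0x11+4] := {0x26,0x97,0x5a,0xe2}
#2 dst[0x21+3] := {0x78,0x9c,0x6a}
#3 dst[0x15+3] := {0x78,0x9c,0x6a}
query mem[0x16]=0x9c, mem[0x1e]=0x58, mem[0x08]=0x9b, mem[0x23]=0x6a

MEM[0x16,0x1e,0x08,0x23] = 9c 58 9b 6a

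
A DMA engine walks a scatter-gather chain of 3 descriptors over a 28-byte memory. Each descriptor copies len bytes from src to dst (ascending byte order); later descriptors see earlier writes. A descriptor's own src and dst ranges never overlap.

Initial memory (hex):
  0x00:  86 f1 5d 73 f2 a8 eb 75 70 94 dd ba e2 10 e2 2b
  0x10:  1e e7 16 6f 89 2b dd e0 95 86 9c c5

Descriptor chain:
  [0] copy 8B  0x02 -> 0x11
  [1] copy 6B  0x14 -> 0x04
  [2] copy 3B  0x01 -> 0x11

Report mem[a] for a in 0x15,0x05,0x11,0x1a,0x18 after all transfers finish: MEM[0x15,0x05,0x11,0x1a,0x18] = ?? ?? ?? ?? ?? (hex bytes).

MEM[0x15,0x05,0x11,0x1a,0x18] = eb eb f1 9c 94

D0: mem[0x11..0x18] <- [5d 73 f2 a8 eb 75 70 94]
D1: mem[0x04..0x09] <- [a8 eb 75 70 94 86]
D2: mem[0x11..0x13] <- [f1 5d 73]
query mem[0x15]=0xeb, mem[0x05]=0xeb, mem[0x11]=0xf1, mem[0x1a]=0x9c, mem[0x18]=0x94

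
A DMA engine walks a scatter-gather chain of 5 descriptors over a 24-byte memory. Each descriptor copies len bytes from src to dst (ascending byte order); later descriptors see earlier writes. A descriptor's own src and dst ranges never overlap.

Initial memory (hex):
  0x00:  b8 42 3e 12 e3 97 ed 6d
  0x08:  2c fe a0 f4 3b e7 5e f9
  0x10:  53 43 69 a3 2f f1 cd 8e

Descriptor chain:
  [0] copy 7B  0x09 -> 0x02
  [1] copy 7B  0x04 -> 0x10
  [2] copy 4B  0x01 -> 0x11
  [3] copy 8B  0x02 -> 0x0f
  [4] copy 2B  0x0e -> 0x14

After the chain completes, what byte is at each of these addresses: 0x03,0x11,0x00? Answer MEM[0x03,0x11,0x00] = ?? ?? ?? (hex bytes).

  after D0: wrote 7B at 0x02 = fea0f43be75ef9
  after D1: wrote 7B at 0x10 = f43be75ef9fea0
  after D2: wrote 4B at 0x11 = 42fea0f4
  after D3: wrote 8B at 0x0f = fea0f43be75ef9fe
  after D4: wrote 2B at 0x14 = 5efe
query mem[0x03]=0xa0, mem[0x11]=0xf4, mem[0x00]=0xb8

MEM[0x03,0x11,0x00] = a0 f4 b8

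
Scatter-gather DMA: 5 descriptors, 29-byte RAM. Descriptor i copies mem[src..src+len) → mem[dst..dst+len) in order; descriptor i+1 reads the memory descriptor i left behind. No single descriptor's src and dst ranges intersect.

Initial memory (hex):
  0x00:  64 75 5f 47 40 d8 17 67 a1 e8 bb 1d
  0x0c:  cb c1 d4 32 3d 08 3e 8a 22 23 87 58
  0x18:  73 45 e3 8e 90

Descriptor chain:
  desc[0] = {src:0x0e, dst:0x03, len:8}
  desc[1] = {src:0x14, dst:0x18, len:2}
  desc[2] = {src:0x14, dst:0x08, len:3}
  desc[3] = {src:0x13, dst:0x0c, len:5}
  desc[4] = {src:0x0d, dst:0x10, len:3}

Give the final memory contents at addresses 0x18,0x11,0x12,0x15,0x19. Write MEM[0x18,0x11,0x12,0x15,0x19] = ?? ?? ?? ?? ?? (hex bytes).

MEM[0x18,0x11,0x12,0x15,0x19] = 22 23 87 23 23

[0] 0x0e->0x03 len=8 : d4 32 3d 08 3e 8a 22 23
[1] 0x14->0x18 len=2 : 22 23
[2] 0x14->0x08 len=3 : 22 23 87
[3] 0x13->0x0c len=5 : 8a 22 23 87 58
[4] 0x0d->0x10 len=3 : 22 23 87
query mem[0x18]=0x22, mem[0x11]=0x23, mem[0x12]=0x87, mem[0x15]=0x23, mem[0x19]=0x23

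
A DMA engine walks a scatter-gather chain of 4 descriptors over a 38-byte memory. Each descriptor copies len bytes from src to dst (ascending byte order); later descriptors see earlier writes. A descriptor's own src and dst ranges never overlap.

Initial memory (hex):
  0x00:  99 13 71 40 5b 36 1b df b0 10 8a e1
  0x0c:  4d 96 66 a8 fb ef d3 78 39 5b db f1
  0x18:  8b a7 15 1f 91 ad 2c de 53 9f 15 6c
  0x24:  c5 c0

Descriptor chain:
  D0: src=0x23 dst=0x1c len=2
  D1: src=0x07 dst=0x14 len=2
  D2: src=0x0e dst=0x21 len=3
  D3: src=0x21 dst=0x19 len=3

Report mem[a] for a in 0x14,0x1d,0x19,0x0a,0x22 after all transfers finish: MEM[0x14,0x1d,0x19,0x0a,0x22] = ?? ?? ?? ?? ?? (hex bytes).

MEM[0x14,0x1d,0x19,0x0a,0x22] = df c5 66 8a a8

D0: mem[0x1c..0x1d] <- [6c c5]
D1: mem[0x14..0x15] <- [df b0]
D2: mem[0x21..0x23] <- [66 a8 fb]
D3: mem[0x19..0x1b] <- [66 a8 fb]
query mem[0x14]=0xdf, mem[0x1d]=0xc5, mem[0x19]=0x66, mem[0x0a]=0x8a, mem[0x22]=0xa8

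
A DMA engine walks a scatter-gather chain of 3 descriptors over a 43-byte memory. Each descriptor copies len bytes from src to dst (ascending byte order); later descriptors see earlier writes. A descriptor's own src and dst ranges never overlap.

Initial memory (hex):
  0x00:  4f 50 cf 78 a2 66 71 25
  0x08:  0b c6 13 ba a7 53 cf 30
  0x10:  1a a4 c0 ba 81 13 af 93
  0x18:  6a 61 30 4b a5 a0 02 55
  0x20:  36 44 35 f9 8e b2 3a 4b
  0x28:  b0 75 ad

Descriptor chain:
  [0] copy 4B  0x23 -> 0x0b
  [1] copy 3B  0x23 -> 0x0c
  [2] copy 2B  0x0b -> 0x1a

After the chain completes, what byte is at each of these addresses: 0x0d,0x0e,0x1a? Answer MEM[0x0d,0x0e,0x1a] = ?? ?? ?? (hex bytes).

#0 dst[0x0b+4] := {0xf9,0x8e,0xb2,0x3a}
#1 dst[0x0c+3] := {0xf9,0x8e,0xb2}
#2 dst[0x1a+2] := {0xf9,0xf9}
query mem[0x0d]=0x8e, mem[0x0e]=0xb2, mem[0x1a]=0xf9

MEM[0x0d,0x0e,0x1a] = 8e b2 f9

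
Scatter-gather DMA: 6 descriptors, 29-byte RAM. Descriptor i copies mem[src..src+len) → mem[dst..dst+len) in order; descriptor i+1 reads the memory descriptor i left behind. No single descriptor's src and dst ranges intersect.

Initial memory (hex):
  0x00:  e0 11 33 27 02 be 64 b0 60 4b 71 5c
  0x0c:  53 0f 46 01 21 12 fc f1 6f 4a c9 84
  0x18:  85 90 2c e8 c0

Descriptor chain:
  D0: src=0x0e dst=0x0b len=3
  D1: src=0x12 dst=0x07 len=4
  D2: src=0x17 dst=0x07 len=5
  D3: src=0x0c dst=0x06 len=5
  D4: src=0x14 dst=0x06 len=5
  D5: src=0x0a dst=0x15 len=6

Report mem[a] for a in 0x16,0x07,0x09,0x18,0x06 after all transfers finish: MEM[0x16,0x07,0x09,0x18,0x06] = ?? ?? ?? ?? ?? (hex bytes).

MEM[0x16,0x07,0x09,0x18,0x06] = e8 4a 84 21 6f

#0 dst[0x0b+3] := {0x46,0x01,0x21}
#1 dst[0x07+4] := {0xfc,0xf1,0x6f,0x4a}
#2 dst[0x07+5] := {0x84,0x85,0x90,0x2c,0xe8}
#3 dst[0x06+5] := {0x01,0x21,0x46,0x01,0x21}
#4 dst[0x06+5] := {0x6f,0x4a,0xc9,0x84,0x85}
#5 dst[0x15+6] := {0x85,0xe8,0x01,0x21,0x46,0x01}
query mem[0x16]=0xe8, mem[0x07]=0x4a, mem[0x09]=0x84, mem[0x18]=0x21, mem[0x06]=0x6f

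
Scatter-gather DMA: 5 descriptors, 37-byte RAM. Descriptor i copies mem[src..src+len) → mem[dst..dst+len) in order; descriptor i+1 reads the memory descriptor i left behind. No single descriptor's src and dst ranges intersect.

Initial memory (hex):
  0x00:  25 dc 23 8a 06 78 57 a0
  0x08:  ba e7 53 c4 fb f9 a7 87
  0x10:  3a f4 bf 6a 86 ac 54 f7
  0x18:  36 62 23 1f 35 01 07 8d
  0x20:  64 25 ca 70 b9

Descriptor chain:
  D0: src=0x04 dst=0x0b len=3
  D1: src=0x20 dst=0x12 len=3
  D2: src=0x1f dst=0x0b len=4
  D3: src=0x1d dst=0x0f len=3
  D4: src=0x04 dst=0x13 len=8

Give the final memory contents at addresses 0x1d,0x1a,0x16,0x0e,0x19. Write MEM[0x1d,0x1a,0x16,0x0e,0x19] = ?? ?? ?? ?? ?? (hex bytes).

D0: mem[0x0b..0x0d] <- [06 78 57]
D1: mem[0x12..0x14] <- [64 25 ca]
D2: mem[0x0b..0x0e] <- [8d 64 25 ca]
D3: mem[0x0f..0x11] <- [01 07 8d]
D4: mem[0x13..0x1a] <- [06 78 57 a0 ba e7 53 8d]
query mem[0x1d]=0x01, mem[0x1a]=0x8d, mem[0x16]=0xa0, mem[0x0e]=0xca, mem[0x19]=0x53

MEM[0x1d,0x1a,0x16,0x0e,0x19] = 01 8d a0 ca 53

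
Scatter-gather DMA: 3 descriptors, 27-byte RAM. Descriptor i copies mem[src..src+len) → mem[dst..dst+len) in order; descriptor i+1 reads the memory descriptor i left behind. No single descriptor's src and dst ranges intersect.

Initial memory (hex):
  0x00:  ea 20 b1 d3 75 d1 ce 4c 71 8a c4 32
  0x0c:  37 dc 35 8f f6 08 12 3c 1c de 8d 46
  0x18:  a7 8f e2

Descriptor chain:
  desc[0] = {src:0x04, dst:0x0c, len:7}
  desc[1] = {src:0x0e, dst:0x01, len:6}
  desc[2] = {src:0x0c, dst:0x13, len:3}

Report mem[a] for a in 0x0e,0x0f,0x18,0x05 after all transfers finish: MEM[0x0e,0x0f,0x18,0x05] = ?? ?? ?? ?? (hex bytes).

  after D0: wrote 7B at 0x0c = 75d1ce4c718ac4
  after D1: wrote 6B at 0x01 = ce4c718ac43c
  after D2: wrote 3B at 0x13 = 75d1ce
query mem[0x0e]=0xce, mem[0x0f]=0x4c, mem[0x18]=0xa7, mem[0x05]=0xc4

MEM[0x0e,0x0f,0x18,0x05] = ce 4c a7 c4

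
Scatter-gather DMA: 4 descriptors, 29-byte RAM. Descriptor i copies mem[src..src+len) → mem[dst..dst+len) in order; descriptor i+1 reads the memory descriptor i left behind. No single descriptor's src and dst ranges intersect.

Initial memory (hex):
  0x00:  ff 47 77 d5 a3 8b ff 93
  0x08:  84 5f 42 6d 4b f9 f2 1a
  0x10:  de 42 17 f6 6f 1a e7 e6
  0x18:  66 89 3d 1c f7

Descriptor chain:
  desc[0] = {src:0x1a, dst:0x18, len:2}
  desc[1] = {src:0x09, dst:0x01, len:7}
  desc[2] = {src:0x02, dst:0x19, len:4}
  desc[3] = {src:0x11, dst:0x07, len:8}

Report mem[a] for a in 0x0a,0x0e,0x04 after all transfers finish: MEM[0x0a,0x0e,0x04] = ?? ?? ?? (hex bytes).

MEM[0x0a,0x0e,0x04] = 6f 3d 4b

#0 dst[0x18+2] := {0x3d,0x1c}
#1 dst[0x01+7] := {0x5f,0x42,0x6d,0x4b,0xf9,0xf2,0x1a}
#2 dst[0x19+4] := {0x42,0x6d,0x4b,0xf9}
#3 dst[0x07+8] := {0x42,0x17,0xf6,0x6f,0x1a,0xe7,0xe6,0x3d}
query mem[0x0a]=0x6f, mem[0x0e]=0x3d, mem[0x04]=0x4b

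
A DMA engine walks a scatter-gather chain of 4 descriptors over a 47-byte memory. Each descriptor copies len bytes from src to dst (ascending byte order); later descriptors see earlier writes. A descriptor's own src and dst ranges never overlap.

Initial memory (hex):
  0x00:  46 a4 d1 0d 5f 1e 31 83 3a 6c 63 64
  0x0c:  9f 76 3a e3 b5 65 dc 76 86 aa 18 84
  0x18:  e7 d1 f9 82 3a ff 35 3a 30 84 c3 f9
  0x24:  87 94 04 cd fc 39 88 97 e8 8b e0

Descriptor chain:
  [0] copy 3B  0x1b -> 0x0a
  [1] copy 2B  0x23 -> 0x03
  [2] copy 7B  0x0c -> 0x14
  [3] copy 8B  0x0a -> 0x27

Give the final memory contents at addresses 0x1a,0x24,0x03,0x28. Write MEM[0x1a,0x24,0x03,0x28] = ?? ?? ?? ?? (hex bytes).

  after D0: wrote 3B at 0x0a = 823aff
  after D1: wrote 2B at 0x03 = f987
  after D2: wrote 7B at 0x14 = ff763ae3b565dc
  after D3: wrote 8B at 0x27 = 823aff763ae3b565
query mem[0x1a]=0xdc, mem[0x24]=0x87, mem[0x03]=0xf9, mem[0x28]=0x3a

MEM[0x1a,0x24,0x03,0x28] = dc 87 f9 3a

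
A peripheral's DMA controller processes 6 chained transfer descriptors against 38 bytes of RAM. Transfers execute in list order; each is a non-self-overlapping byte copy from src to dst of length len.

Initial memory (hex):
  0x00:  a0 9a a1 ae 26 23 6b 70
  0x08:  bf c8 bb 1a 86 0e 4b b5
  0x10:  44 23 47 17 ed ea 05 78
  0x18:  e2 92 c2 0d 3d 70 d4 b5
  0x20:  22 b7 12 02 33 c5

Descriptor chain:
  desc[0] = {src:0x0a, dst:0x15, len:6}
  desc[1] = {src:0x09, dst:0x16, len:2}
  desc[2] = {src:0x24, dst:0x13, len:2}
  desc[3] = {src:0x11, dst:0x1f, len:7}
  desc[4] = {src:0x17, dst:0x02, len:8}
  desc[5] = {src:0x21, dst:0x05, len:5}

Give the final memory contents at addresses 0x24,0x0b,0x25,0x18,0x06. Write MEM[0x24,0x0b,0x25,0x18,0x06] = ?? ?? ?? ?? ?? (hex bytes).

#0 dst[0x15+6] := {0xbb,0x1a,0x86,0x0e,0x4b,0xb5}
#1 dst[0x16+2] := {0xc8,0xbb}
#2 dst[0x13+2] := {0x33,0xc5}
#3 dst[0x1f+7] := {0x23,0x47,0x33,0xc5,0xbb,0xc8,0xbb}
#4 dst[0x02+8] := {0xbb,0x0e,0x4b,0xb5,0x0d,0x3d,0x70,0xd4}
#5 dst[0x05+5] := {0x33,0xc5,0xbb,0xc8,0xbb}
query mem[0x24]=0xc8, mem[0x0b]=0x1a, mem[0x25]=0xbb, mem[0x18]=0x0e, mem[0x06]=0xc5

MEM[0x24,0x0b,0x25,0x18,0x06] = c8 1a bb 0e c5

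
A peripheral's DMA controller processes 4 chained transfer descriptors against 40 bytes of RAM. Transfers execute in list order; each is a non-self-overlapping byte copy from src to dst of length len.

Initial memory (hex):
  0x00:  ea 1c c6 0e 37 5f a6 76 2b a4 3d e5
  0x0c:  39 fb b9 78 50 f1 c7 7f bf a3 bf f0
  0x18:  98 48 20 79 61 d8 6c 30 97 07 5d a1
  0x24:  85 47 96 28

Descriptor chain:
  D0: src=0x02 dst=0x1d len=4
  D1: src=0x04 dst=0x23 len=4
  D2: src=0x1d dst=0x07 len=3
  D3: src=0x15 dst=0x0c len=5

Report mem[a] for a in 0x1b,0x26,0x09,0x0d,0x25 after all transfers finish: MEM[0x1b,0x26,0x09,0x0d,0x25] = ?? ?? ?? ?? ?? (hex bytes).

MEM[0x1b,0x26,0x09,0x0d,0x25] = 79 76 37 bf a6

[0] 0x02->0x1d len=4 : c6 0e 37 5f
[1] 0x04->0x23 len=4 : 37 5f a6 76
[2] 0x1d->0x07 len=3 : c6 0e 37
[3] 0x15->0x0c len=5 : a3 bf f0 98 48
query mem[0x1b]=0x79, mem[0x26]=0x76, mem[0x09]=0x37, mem[0x0d]=0xbf, mem[0x25]=0xa6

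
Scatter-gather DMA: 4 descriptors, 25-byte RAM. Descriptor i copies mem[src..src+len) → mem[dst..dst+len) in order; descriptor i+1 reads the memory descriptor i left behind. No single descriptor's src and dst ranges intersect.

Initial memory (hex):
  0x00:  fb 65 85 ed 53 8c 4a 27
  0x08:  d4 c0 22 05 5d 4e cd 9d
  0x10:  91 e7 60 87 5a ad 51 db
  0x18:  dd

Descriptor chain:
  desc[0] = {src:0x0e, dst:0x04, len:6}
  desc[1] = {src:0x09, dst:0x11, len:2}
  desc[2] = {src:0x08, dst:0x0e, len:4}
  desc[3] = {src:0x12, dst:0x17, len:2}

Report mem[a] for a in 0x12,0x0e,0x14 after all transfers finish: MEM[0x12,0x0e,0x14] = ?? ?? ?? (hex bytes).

D0: mem[0x04..0x09] <- [cd 9d 91 e7 60 87]
D1: mem[0x11..0x12] <- [87 22]
D2: mem[0x0e..0x11] <- [60 87 22 05]
D3: mem[0x17..0x18] <- [22 87]
query mem[0x12]=0x22, mem[0x0e]=0x60, mem[0x14]=0x5a

MEM[0x12,0x0e,0x14] = 22 60 5a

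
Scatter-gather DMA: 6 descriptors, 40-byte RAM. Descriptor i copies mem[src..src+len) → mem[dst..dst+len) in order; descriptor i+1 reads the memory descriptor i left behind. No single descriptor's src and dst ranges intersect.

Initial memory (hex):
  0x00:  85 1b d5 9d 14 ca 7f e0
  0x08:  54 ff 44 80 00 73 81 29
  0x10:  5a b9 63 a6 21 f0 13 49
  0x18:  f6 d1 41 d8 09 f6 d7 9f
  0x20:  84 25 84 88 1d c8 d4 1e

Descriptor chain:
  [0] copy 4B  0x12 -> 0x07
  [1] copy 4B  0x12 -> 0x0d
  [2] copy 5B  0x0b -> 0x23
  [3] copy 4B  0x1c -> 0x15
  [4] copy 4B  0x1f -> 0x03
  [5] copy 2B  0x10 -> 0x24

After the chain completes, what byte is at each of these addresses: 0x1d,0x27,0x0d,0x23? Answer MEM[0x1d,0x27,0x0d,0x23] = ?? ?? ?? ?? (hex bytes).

D0: mem[0x07..0x0a] <- [63 a6 21 f0]
D1: mem[0x0d..0x10] <- [63 a6 21 f0]
D2: mem[0x23..0x27] <- [80 00 63 a6 21]
D3: mem[0x15..0x18] <- [09 f6 d7 9f]
D4: mem[0x03..0x06] <- [9f 84 25 84]
D5: mem[0x24..0x25] <- [f0 b9]
query mem[0x1d]=0xf6, mem[0x27]=0x21, mem[0x0d]=0x63, mem[0x23]=0x80

MEM[0x1d,0x27,0x0d,0x23] = f6 21 63 80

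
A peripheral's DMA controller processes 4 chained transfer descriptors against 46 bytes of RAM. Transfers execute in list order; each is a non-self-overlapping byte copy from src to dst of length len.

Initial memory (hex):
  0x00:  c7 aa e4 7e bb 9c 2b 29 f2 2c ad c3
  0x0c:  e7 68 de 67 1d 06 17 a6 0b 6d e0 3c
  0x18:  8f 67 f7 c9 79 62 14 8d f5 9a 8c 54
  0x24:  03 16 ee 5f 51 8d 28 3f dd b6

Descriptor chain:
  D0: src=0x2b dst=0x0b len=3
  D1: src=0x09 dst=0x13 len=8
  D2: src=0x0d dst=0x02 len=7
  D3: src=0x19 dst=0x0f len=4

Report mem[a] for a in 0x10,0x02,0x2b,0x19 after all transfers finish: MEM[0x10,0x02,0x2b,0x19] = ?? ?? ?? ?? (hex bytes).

[0] 0x2b->0x0b len=3 : 3f dd b6
[1] 0x09->0x13 len=8 : 2c ad 3f dd b6 de 67 1d
[2] 0x0d->0x02 len=7 : b6 de 67 1d 06 17 2c
[3] 0x19->0x0f len=4 : 67 1d c9 79
query mem[0x10]=0x1d, mem[0x02]=0xb6, mem[0x2b]=0x3f, mem[0x19]=0x67

MEM[0x10,0x02,0x2b,0x19] = 1d b6 3f 67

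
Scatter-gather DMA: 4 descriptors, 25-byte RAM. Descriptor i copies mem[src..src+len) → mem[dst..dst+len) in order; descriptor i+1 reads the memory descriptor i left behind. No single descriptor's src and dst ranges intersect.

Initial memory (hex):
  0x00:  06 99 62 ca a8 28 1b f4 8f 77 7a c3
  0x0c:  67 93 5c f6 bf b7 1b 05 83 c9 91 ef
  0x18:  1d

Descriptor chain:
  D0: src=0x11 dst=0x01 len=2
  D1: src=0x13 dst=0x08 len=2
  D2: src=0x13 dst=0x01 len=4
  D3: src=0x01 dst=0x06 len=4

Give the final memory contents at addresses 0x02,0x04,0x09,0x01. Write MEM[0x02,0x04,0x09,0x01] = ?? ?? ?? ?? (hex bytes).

MEM[0x02,0x04,0x09,0x01] = 83 91 91 05

D0: mem[0x01..0x02] <- [b7 1b]
D1: mem[0x08..0x09] <- [05 83]
D2: mem[0x01..0x04] <- [05 83 c9 91]
D3: mem[0x06..0x09] <- [05 83 c9 91]
query mem[0x02]=0x83, mem[0x04]=0x91, mem[0x09]=0x91, mem[0x01]=0x05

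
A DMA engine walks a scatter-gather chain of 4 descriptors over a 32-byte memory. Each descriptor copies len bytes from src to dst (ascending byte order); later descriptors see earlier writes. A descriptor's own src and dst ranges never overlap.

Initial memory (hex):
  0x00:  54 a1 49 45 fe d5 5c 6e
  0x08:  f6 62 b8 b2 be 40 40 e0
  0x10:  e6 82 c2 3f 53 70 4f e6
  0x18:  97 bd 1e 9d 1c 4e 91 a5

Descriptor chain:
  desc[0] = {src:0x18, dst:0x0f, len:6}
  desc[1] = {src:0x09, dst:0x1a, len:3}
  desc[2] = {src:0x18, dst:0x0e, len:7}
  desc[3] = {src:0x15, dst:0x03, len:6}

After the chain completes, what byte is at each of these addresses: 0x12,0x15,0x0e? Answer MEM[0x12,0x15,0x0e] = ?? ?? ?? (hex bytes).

#0 dst[0x0f+6] := {0x97,0xbd,0x1e,0x9d,0x1c,0x4e}
#1 dst[0x1a+3] := {0x62,0xb8,0xb2}
#2 dst[0x0e+7] := {0x97,0xbd,0x62,0xb8,0xb2,0x4e,0x91}
#3 dst[0x03+6] := {0x70,0x4f,0xe6,0x97,0xbd,0x62}
query mem[0x12]=0xb2, mem[0x15]=0x70, mem[0x0e]=0x97

MEM[0x12,0x15,0x0e] = b2 70 97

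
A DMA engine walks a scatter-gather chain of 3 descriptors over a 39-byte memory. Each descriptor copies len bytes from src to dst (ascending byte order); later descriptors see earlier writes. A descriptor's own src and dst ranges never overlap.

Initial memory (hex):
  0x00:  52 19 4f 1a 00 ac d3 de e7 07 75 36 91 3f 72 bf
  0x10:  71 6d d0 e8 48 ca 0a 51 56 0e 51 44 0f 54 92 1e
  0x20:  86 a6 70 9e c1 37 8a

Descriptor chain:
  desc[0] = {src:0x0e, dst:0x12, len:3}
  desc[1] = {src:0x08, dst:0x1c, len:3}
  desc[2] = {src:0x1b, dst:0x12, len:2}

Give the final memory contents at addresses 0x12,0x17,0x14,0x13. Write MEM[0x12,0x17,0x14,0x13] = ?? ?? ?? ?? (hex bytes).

#0 dst[0x12+3] := {0x72,0xbf,0x71}
#1 dst[0x1c+3] := {0xe7,0x07,0x75}
#2 dst[0x12+2] := {0x44,0xe7}
query mem[0x12]=0x44, mem[0x17]=0x51, mem[0x14]=0x71, mem[0x13]=0xe7

MEM[0x12,0x17,0x14,0x13] = 44 51 71 e7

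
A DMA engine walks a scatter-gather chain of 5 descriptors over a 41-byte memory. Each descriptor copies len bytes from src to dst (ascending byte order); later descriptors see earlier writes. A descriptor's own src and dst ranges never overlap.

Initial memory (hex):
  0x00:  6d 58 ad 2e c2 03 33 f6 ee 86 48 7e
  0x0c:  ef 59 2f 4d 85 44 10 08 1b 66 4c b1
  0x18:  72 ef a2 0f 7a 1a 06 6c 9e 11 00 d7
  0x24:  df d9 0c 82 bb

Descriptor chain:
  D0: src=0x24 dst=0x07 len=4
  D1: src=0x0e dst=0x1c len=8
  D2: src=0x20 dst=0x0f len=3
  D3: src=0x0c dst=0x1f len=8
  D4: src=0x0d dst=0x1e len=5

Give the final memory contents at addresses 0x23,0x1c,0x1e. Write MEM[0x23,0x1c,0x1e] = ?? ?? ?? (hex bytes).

D0: mem[0x07..0x0a] <- [df d9 0c 82]
D1: mem[0x1c..0x23] <- [2f 4d 85 44 10 08 1b 66]
D2: mem[0x0f..0x11] <- [10 08 1b]
D3: mem[0x1f..0x26] <- [ef 59 2f 10 08 1b 10 08]
D4: mem[0x1e..0x22] <- [59 2f 10 08 1b]
query mem[0x23]=0x08, mem[0x1c]=0x2f, mem[0x1e]=0x59

MEM[0x23,0x1c,0x1e] = 08 2f 59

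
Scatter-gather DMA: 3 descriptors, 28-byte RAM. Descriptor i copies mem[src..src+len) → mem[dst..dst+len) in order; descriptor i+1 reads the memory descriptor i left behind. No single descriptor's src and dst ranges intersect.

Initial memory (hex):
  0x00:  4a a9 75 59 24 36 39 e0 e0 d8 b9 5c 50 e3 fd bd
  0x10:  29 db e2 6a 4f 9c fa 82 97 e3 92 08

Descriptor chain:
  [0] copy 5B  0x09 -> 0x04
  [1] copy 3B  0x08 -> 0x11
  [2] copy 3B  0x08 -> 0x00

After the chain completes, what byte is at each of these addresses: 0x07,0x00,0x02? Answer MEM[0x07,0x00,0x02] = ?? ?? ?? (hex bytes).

D0: mem[0x04..0x08] <- [d8 b9 5c 50 e3]
D1: mem[0x11..0x13] <- [e3 d8 b9]
D2: mem[0x00..0x02] <- [e3 d8 b9]
query mem[0x07]=0x50, mem[0x00]=0xe3, mem[0x02]=0xb9

MEM[0x07,0x00,0x02] = 50 e3 b9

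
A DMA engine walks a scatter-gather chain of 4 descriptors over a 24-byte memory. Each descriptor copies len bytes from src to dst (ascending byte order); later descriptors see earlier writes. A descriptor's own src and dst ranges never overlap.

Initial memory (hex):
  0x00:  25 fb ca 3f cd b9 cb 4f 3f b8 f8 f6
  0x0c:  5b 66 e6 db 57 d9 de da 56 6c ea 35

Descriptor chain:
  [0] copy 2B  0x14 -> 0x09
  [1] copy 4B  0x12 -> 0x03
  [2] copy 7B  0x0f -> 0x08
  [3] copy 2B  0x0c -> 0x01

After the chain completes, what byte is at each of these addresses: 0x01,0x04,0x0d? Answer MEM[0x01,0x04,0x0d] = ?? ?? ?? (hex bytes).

MEM[0x01,0x04,0x0d] = da da 56

  after D0: wrote 2B at 0x09 = 566c
  after D1: wrote 4B at 0x03 = deda566c
  after D2: wrote 7B at 0x08 = db57d9deda566c
  after D3: wrote 2B at 0x01 = da56
query mem[0x01]=0xda, mem[0x04]=0xda, mem[0x0d]=0x56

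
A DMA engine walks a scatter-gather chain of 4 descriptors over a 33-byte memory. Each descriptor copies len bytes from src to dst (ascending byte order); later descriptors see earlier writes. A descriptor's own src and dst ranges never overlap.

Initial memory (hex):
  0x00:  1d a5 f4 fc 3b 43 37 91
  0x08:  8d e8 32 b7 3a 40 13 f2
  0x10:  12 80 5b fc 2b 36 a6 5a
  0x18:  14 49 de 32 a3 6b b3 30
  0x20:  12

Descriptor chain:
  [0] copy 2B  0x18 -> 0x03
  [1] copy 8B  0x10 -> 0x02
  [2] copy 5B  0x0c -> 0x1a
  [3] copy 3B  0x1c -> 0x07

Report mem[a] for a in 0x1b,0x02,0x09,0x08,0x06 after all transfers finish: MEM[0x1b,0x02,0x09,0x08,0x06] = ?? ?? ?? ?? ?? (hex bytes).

[0] 0x18->0x03 len=2 : 14 49
[1] 0x10->0x02 len=8 : 12 80 5b fc 2b 36 a6 5a
[2] 0x0c->0x1a len=5 : 3a 40 13 f2 12
[3] 0x1c->0x07 len=3 : 13 f2 12
query mem[0x1b]=0x40, mem[0x02]=0x12, mem[0x09]=0x12, mem[0x08]=0xf2, mem[0x06]=0x2b

MEM[0x1b,0x02,0x09,0x08,0x06] = 40 12 12 f2 2b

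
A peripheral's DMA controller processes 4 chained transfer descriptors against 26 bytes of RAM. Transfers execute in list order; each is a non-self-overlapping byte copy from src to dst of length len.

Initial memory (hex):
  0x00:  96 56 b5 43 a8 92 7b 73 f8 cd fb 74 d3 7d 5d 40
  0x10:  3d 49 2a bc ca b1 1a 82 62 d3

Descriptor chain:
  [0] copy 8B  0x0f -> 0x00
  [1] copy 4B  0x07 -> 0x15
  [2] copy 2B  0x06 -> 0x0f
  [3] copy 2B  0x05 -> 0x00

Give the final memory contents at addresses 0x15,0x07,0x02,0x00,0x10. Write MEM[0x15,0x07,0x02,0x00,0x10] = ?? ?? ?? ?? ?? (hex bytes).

#0 dst[0x00+8] := {0x40,0x3d,0x49,0x2a,0xbc,0xca,0xb1,0x1a}
#1 dst[0x15+4] := {0x1a,0xf8,0xcd,0xfb}
#2 dst[0x0f+2] := {0xb1,0x1a}
#3 dst[0x00+2] := {0xca,0xb1}
query mem[0x15]=0x1a, mem[0x07]=0x1a, mem[0x02]=0x49, mem[0x00]=0xca, mem[0x10]=0x1a

MEM[0x15,0x07,0x02,0x00,0x10] = 1a 1a 49 ca 1a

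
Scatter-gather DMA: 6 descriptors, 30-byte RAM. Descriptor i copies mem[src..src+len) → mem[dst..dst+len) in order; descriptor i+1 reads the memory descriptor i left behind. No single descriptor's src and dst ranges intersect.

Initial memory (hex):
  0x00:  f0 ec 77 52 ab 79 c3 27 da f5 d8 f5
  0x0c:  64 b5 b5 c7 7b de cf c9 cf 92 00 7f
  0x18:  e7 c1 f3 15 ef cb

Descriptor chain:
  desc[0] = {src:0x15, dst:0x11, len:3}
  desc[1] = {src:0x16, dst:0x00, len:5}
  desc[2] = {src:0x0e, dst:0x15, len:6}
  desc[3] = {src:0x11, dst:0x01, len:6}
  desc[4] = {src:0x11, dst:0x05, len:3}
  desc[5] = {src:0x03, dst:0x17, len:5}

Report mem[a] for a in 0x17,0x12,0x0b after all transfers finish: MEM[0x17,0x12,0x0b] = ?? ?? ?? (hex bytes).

  after D0: wrote 3B at 0x11 = 92007f
  after D1: wrote 5B at 0x00 = 007fe7c1f3
  after D2: wrote 6B at 0x15 = b5c77b92007f
  after D3: wrote 6B at 0x01 = 92007fcfb5c7
  after D4: wrote 3B at 0x05 = 92007f
  after D5: wrote 5B at 0x17 = 7fcf92007f
query mem[0x17]=0x7f, mem[0x12]=0x00, mem[0x0b]=0xf5

MEM[0x17,0x12,0x0b] = 7f 00 f5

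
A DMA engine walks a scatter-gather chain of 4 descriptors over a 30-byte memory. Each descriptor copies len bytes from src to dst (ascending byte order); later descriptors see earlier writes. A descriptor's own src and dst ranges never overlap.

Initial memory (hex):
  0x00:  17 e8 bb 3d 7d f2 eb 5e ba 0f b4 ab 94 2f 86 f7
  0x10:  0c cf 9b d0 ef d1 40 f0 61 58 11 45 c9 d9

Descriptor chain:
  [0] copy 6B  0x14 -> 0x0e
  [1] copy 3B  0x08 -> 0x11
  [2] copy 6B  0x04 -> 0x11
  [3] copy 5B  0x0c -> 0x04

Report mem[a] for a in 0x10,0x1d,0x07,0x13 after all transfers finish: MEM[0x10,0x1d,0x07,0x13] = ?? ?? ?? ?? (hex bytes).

  after D0: wrote 6B at 0x0e = efd140f06158
  after D1: wrote 3B at 0x11 = ba0fb4
  after D2: wrote 6B at 0x11 = 7df2eb5eba0f
  after D3: wrote 5B at 0x04 = 942fefd140
query mem[0x10]=0x40, mem[0x1d]=0xd9, mem[0x07]=0xd1, mem[0x13]=0xeb

MEM[0x10,0x1d,0x07,0x13] = 40 d9 d1 eb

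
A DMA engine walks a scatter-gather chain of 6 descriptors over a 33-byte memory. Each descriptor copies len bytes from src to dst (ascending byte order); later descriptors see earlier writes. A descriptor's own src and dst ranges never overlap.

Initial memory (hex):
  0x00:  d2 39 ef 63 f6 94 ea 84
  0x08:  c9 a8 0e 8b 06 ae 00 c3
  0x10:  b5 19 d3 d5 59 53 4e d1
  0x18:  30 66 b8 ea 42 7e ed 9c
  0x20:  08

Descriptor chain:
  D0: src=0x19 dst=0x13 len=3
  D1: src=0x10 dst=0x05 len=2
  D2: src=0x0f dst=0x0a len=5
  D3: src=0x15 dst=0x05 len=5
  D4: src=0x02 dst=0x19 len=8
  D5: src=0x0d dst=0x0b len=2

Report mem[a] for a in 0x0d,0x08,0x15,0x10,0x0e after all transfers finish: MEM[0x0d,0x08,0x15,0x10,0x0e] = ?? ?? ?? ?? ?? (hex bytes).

#0 dst[0x13+3] := {0x66,0xb8,0xea}
#1 dst[0x05+2] := {0xb5,0x19}
#2 dst[0x0a+5] := {0xc3,0xb5,0x19,0xd3,0x66}
#3 dst[0x05+5] := {0xea,0x4e,0xd1,0x30,0x66}
#4 dst[0x19+8] := {0xef,0x63,0xf6,0xea,0x4e,0xd1,0x30,0x66}
#5 dst[0x0b+2] := {0xd3,0x66}
query mem[0x0d]=0xd3, mem[0x08]=0x30, mem[0x15]=0xea, mem[0x10]=0xb5, mem[0x0e]=0x66

MEM[0x0d,0x08,0x15,0x10,0x0e] = d3 30 ea b5 66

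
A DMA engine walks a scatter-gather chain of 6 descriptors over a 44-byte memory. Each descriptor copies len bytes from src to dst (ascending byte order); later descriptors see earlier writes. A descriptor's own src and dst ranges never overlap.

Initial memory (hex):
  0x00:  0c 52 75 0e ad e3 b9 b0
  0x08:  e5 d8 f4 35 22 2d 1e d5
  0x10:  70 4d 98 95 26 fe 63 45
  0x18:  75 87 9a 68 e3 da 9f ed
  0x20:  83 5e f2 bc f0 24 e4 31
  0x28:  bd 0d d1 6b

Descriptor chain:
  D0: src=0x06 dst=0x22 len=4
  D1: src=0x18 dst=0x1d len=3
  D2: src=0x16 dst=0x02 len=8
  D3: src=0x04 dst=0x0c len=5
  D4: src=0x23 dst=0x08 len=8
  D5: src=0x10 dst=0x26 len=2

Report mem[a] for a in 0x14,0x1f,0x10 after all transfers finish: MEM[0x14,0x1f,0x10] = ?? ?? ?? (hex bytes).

MEM[0x14,0x1f,0x10] = 26 9a e3

D0: mem[0x22..0x25] <- [b9 b0 e5 d8]
D1: mem[0x1d..0x1f] <- [75 87 9a]
D2: mem[0x02..0x09] <- [63 45 75 87 9a 68 e3 75]
D3: mem[0x0c..0x10] <- [75 87 9a 68 e3]
D4: mem[0x08..0x0f] <- [b0 e5 d8 e4 31 bd 0d d1]
D5: mem[0x26..0x27] <- [e3 4d]
query mem[0x14]=0x26, mem[0x1f]=0x9a, mem[0x10]=0xe3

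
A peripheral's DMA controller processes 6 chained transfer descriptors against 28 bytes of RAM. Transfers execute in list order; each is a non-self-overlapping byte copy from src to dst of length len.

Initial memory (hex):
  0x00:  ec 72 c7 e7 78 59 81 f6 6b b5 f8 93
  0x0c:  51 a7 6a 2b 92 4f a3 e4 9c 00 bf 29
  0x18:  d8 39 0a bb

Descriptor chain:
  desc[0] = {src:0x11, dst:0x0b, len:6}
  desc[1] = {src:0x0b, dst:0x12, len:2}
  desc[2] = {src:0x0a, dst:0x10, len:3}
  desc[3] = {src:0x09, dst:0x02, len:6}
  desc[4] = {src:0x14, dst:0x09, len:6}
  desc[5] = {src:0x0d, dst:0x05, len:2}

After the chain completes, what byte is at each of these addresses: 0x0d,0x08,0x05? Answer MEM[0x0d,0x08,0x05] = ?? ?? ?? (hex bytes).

[0] 0x11->0x0b len=6 : 4f a3 e4 9c 00 bf
[1] 0x0b->0x12 len=2 : 4f a3
[2] 0x0a->0x10 len=3 : f8 4f a3
[3] 0x09->0x02 len=6 : b5 f8 4f a3 e4 9c
[4] 0x14->0x09 len=6 : 9c 00 bf 29 d8 39
[5] 0x0d->0x05 len=2 : d8 39
query mem[0x0d]=0xd8, mem[0x08]=0x6b, mem[0x05]=0xd8

MEM[0x0d,0x08,0x05] = d8 6b d8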